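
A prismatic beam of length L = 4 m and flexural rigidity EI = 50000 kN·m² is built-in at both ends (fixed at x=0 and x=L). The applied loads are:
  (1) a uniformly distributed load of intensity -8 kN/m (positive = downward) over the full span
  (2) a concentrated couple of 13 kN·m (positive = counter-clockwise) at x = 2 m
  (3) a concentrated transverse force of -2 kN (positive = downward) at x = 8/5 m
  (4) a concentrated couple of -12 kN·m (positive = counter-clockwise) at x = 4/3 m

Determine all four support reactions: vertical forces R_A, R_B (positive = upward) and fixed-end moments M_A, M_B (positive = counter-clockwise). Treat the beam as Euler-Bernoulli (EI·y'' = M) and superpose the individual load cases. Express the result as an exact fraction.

R_A = -16421/1000 kN, M_A = -12853/1500 kN·m, R_B = -17579/1000 kN, M_B = 16027/1500 kN·m

Load 1 — uniform load w=-8 kN/m over full span:
  R_A = wL/2 = (-8)·4/2 = -16 kN
  M_A = wL²/12 = (-8)·4²/12 = -32/3 kN·m
  R_B = wL/2 = (-8)·4/2 = -16 kN
  M_B = -wL²/12 = -(-8)·4²/12 = 32/3 kN·m
Load 2 — applied couple M₀=13 kN·m at a=2 m (b=L-a=2):
  R_A = 6M₀ab/L³ = 6·13·2·2/4³ = 39/8 kN
  M_A = M₀b(2a-b)/L² = 13·2·(2·2-2)/4² = 13/4 kN·m
  R_B = -6M₀ab/L³ = -6·13·2·2/4³ = -39/8 kN
  M_B = M₀a(2b-a)/L² = 13·2·(2·2-2)/4² = 13/4 kN·m
Load 3 — point force P=-2 kN at a=8/5 m (b=L-a=12/5):
  R_A = Pb²(3a+b)/L³ = (-2)·(12/5)²·(3·(8/5)+(12/5))/4³ = -162/125 kN
  M_A = Pab²/L² = (-2)·(8/5)·(12/5)²/4² = -144/125 kN·m
  R_B = Pa²(a+3b)/L³ = (-2)·(8/5)²·((8/5)+3·(12/5))/4³ = -88/125 kN
  M_B = -Pa²b/L² = -(-2)·(8/5)²·(12/5)/4² = 96/125 kN·m
Load 4 — applied couple M₀=-12 kN·m at a=4/3 m (b=L-a=8/3):
  R_A = 6M₀ab/L³ = 6·(-12)·(4/3)·(8/3)/4³ = -4 kN
  M_A = M₀b(2a-b)/L² = (-12)·(8/3)·(2·(4/3)-(8/3))/4² = 0 kN·m
  R_B = -6M₀ab/L³ = -6·(-12)·(4/3)·(8/3)/4³ = 4 kN
  M_B = M₀a(2b-a)/L² = (-12)·(4/3)·(2·(8/3)-(4/3))/4² = -4 kN·m
Superposition: R_A = -16421/1000 kN, M_A = -12853/1500 kN·m, R_B = -17579/1000 kN, M_B = 16027/1500 kN·m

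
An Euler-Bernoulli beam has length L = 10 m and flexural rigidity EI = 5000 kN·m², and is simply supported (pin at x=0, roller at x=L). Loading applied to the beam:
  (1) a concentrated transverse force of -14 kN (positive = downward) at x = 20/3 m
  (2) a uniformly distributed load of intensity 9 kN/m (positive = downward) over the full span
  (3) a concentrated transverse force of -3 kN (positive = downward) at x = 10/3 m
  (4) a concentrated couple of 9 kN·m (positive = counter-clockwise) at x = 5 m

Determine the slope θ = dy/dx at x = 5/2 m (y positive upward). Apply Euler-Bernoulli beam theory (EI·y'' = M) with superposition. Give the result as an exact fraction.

Load 1 — point force P=-14 kN at a=20/3 m (b=L-a=10/3):
  θ_1 = -Pb(L²-b²-3x²)/(6LEI)  [x≤a] = -(-14)·(10/3)·(10²-(10/3)²-3·(5/2)²)/(6·10·5000) = 707/64800 rad
Load 2 — uniform load w=9 kN/m over full span:
  θ_2 = -w(L³-6Lx²+4x³)/(24EI) = -9·(10³-6·10·(5/2)²+4·(5/2)³)/(24·5000) = -33/640 rad
Load 3 — point force P=-3 kN at a=10/3 m (b=L-a=20/3):
  θ_3 = -Pb(L²-b²-3x²)/(6LEI)  [x≤a] = -(-3)·(20/3)·(10²-(20/3)²-3·(5/2)²)/(6·10·5000) = 53/21600 rad
Load 4 — applied couple M₀=9 kN·m at a=5 m (b=L-a=5):
  θ_4 = (M₀x²/(2L)+C₁)/EI  [x≤a] with C₁=M₀(3b²-L²)/(6L)=-15/4 = (9·(5/2)²/(2·10)+(-15/4))/5000 = -3/16000 rad
Superposition: θ = Σ θ_i = -12437/324000 rad ≈ -0.038386 rad

θ(5/2) = -12437/324000 rad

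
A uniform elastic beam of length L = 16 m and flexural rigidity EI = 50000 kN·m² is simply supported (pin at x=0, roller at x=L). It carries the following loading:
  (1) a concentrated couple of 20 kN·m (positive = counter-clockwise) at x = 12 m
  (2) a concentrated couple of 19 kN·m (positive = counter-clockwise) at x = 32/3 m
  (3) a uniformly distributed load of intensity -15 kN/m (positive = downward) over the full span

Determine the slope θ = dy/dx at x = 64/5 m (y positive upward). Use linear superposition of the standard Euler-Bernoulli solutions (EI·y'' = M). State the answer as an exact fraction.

Load 1 — applied couple M₀=20 kN·m at a=12 m (b=L-a=4):
  θ_1 = (M₀x²/(2L)-M₀(x-a)+C₁)/EI  [x>a] with C₁=M₀(3b²-L²)/(6L)=-130/3 = (20·(64/5)²/(2·16)-20·((64/5)-12)+(-130/3))/50000 = 323/375000 rad
Load 2 — applied couple M₀=19 kN·m at a=32/3 m (b=L-a=16/3):
  θ_2 = (M₀x²/(2L)-M₀(x-a)+C₁)/EI  [x>a] with C₁=M₀(3b²-L²)/(6L)=-304/9 = (19·(64/5)²/(2·16)-19·((64/5)-(32/3))+(-304/9))/50000 = 323/703125 rad
Load 3 — uniform load w=-15 kN/m over full span:
  θ_3 = -w(L³-6Lx²+4x³)/(24EI) = -(-15)·(16³-6·16·(64/5)²+4·(64/5)³)/(24·50000) = -3168/78125 rad
Superposition: θ = Σ θ_i = -220667/5625000 rad ≈ -0.039230 rad

θ(64/5) = -220667/5625000 rad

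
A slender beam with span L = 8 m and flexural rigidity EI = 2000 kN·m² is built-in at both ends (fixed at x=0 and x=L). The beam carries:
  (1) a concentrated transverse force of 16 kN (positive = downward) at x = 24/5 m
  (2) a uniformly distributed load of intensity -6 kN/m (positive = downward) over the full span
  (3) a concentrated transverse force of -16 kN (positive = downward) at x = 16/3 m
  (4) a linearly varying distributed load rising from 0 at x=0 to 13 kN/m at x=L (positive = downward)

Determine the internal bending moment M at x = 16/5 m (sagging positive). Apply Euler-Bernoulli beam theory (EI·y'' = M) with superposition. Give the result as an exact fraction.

Load 1 — point force P=16 kN at a=24/5 m (b=L-a=16/5):
  M_1 = Pb²(3a+b)x/L³ - Pab²/L²  [x≤a] = 16·(16/5)²·(3·(24/5)+(16/5))·(16/5)/8³ - 16·(24/5)·(16/5)²/8² = 3584/625 kN·m
Load 2 — uniform load w=-6 kN/m over full span:
  M_2 = wLx/2 - wL²/12 - wx²/2 = (-6)·8·(16/5)/2 - (-6)·8²/12 - (-6)·(16/5)²/2 = -352/25 kN·m
Load 3 — point force P=-16 kN at a=16/3 m (b=L-a=8/3):
  M_3 = Pb²(3a+b)x/L³ - Pab²/L²  [x≤a] = (-16)·(8/3)²·(3·(16/3)+(8/3))·(16/5)/8³ - (-16)·(16/3)·(8/3)²/8² = -512/135 kN·m
Load 4 — triangular load w₀=13 kN/m (0→w₀ over full span):
  M_4 = 3w₀Lx/20 - w₀L²/30 - w₀x³/(6L) = 3·13·8·(16/5)/20 - 13·8²/30 - 13·(16/5)³/(6·8) = 1664/125 kN·m
Superposition: M = Σ M_i = 19808/16875 kN·m ≈ 1.173807 kN·m

M(16/5) = 19808/16875 kN·m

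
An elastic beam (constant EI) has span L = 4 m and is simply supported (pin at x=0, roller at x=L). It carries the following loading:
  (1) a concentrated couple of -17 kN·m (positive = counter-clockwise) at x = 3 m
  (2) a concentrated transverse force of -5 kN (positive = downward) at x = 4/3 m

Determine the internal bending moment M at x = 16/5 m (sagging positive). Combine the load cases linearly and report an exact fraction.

M(16/5) = 31/15 kN·m

Load 1 — applied couple M₀=-17 kN·m at a=3 m (b=L-a=1):
  M_1 = M₀x/L - M₀  [x>a] = (-17)·(16/5)/4 - (-17) = 17/5 kN·m
Load 2 — point force P=-5 kN at a=4/3 m (b=L-a=8/3):
  M_2 = Pa(L-x)/L  [x>a] = (-5)·(4/3)·(4-(16/5))/4 = -4/3 kN·m
Superposition: M = Σ M_i = 31/15 kN·m ≈ 2.066667 kN·m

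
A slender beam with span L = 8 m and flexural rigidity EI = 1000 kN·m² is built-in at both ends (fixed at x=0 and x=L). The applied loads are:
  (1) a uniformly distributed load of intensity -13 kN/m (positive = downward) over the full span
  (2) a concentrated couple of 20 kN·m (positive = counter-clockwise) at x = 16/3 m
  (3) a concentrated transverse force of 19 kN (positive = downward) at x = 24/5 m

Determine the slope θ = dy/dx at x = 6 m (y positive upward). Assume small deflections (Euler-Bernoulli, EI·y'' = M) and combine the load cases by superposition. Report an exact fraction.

θ(6) = -4909/187500 rad

Load 1 — uniform load w=-13 kN/m over full span:
  θ_1 = -wx(L-x)(L-2x)/(12EI) = -(-13)·6·(8-6)·(8-2·6)/(12·1000) = -13/250 rad
Load 2 — applied couple M₀=20 kN·m at a=16/3 m (b=L-a=8/3):
  θ_2 = (R_Ax²/2 - M_Ax - M₀(x-a))/EI  [x>a] with R_A=10/3, M_A=20/3 = ((10/3)·6²/2 - (20/3)·6 - 20·(6-(16/3)))/1000 = 1/150 rad
Load 3 — point force P=19 kN at a=24/5 m (b=L-a=16/5):
  θ_3 = Pa²(L-x)(2bL-(3b+a)(L-x))/(2L³EI)  [x>a] = 19·(24/5)²·(8-6)·(2·(16/5)·8-(3·(16/5)+(24/5))·(8-6))/(2·8³·1000) = 1197/62500 rad
Superposition: θ = Σ θ_i = -4909/187500 rad ≈ -0.026181 rad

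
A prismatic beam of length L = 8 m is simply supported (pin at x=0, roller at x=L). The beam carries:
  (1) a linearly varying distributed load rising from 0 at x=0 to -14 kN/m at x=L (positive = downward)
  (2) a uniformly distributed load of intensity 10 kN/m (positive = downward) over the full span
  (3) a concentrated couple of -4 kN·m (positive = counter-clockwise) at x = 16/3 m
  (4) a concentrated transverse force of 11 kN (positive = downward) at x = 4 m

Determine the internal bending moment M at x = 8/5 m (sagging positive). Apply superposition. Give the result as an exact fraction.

M(8/5) = 3816/125 kN·m

Load 1 — triangular load w₀=-14 kN/m (0→w₀ over full span):
  M_1 = w₀Lx/6 - w₀x³/(6L) = (-14)·8·(8/5)/6 - (-14)·(8/5)³/(6·8) = -3584/125 kN·m
Load 2 — uniform load w=10 kN/m over full span:
  M_2 = wx(L-x)/2 = 10·(8/5)·(8-(8/5))/2 = 256/5 kN·m
Load 3 — applied couple M₀=-4 kN·m at a=16/3 m (b=L-a=8/3):
  M_3 = M₀x/L  [x≤a] = (-4)·(8/5)/8 = -4/5 kN·m
Load 4 — point force P=11 kN at a=4 m (b=L-a=4):
  M_4 = Pbx/L  [x≤a] = 11·4·(8/5)/8 = 44/5 kN·m
Superposition: M = Σ M_i = 3816/125 kN·m ≈ 30.528000 kN·m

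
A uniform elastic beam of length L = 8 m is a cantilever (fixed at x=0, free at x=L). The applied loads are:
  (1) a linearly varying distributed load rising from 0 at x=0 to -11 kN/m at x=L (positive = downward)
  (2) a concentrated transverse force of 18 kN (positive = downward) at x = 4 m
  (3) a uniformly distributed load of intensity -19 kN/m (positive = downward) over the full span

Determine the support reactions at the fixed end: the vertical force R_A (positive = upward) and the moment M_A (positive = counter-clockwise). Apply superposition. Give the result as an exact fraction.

Load 1 — triangular load w₀=-11 kN/m (0→w₀ over full span):
  R_A = w₀L/2 = (-11)·8/2 = -44 kN
  M_A = w₀L²/3 = (-11)·8²/3 = -704/3 kN·m
Load 2 — point force P=18 kN at a=4 m (b=L-a=4):
  R_A = P = 18 kN
  M_A = Pa = 18·4 = 72 kN·m
Load 3 — uniform load w=-19 kN/m over full span:
  R_A = wL = (-19)·8 = -152 kN
  M_A = wL²/2 = (-19)·8²/2 = -608 kN·m
Superposition: R_A = -178 kN, M_A = -2312/3 kN·m

R_A = -178 kN, M_A = -2312/3 kN·m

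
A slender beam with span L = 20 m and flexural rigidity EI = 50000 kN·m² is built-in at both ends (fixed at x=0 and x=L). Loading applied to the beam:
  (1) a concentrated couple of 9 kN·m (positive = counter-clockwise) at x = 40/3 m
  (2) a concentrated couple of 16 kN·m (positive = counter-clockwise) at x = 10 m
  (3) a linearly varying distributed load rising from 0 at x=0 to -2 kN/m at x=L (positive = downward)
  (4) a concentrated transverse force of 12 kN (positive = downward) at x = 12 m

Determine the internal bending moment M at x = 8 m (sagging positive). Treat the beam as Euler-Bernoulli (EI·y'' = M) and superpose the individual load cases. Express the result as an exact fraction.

Load 1 — applied couple M₀=9 kN·m at a=40/3 m (b=L-a=20/3):
  M_1 = R_Ax - M_A  [x≤a] with R_A=3/5, M_A=3 = (3/5)·8 - 3 = 9/5 kN·m
Load 2 — applied couple M₀=16 kN·m at a=10 m (b=L-a=10):
  M_2 = R_Ax - M_A  [x≤a] with R_A=6/5, M_A=4 = (6/5)·8 - 4 = 28/5 kN·m
Load 3 — triangular load w₀=-2 kN/m (0→w₀ over full span):
  M_3 = 3w₀Lx/20 - w₀L²/30 - w₀x³/(6L) = 3·(-2)·20·8/20 - (-2)·20²/30 - (-2)·8³/(6·20) = -64/5 kN·m
Load 4 — point force P=12 kN at a=12 m (b=L-a=8):
  M_4 = Pb²(3a+b)x/L³ - Pab²/L²  [x≤a] = 12·8²·(3·12+8)·8/20³ - 12·12·8²/20² = 1344/125 kN·m
Superposition: M = Σ M_i = 669/125 kN·m ≈ 5.352000 kN·m

M(8) = 669/125 kN·m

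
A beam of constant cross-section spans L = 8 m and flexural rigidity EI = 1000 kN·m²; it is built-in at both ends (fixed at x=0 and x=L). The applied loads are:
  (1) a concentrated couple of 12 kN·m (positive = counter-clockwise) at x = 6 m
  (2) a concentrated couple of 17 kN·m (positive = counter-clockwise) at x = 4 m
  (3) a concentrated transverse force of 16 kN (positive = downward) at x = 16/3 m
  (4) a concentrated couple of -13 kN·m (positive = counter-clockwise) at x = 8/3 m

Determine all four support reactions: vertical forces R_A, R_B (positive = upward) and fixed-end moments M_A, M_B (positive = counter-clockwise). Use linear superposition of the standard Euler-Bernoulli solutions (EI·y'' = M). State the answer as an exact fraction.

R_A = 1481/216 kN, M_A = 472/27 kN·m, R_B = 1975/216 kN, M_B = -575/27 kN·m

Load 1 — applied couple M₀=12 kN·m at a=6 m (b=L-a=2):
  R_A = 6M₀ab/L³ = 6·12·6·2/8³ = 27/16 kN
  M_A = M₀b(2a-b)/L² = 12·2·(2·6-2)/8² = 15/4 kN·m
  R_B = -6M₀ab/L³ = -6·12·6·2/8³ = -27/16 kN
  M_B = M₀a(2b-a)/L² = 12·6·(2·2-6)/8² = -9/4 kN·m
Load 2 — applied couple M₀=17 kN·m at a=4 m (b=L-a=4):
  R_A = 6M₀ab/L³ = 6·17·4·4/8³ = 51/16 kN
  M_A = M₀b(2a-b)/L² = 17·4·(2·4-4)/8² = 17/4 kN·m
  R_B = -6M₀ab/L³ = -6·17·4·4/8³ = -51/16 kN
  M_B = M₀a(2b-a)/L² = 17·4·(2·4-4)/8² = 17/4 kN·m
Load 3 — point force P=16 kN at a=16/3 m (b=L-a=8/3):
  R_A = Pb²(3a+b)/L³ = 16·(8/3)²·(3·(16/3)+(8/3))/8³ = 112/27 kN
  M_A = Pab²/L² = 16·(16/3)·(8/3)²/8² = 256/27 kN·m
  R_B = Pa²(a+3b)/L³ = 16·(16/3)²·((16/3)+3·(8/3))/8³ = 320/27 kN
  M_B = -Pa²b/L² = -16·(16/3)²·(8/3)/8² = -512/27 kN·m
Load 4 — applied couple M₀=-13 kN·m at a=8/3 m (b=L-a=16/3):
  R_A = 6M₀ab/L³ = 6·(-13)·(8/3)·(16/3)/8³ = -13/6 kN
  M_A = M₀b(2a-b)/L² = (-13)·(16/3)·(2·(8/3)-(16/3))/8² = 0 kN·m
  R_B = -6M₀ab/L³ = -6·(-13)·(8/3)·(16/3)/8³ = 13/6 kN
  M_B = M₀a(2b-a)/L² = (-13)·(8/3)·(2·(16/3)-(8/3))/8² = -13/3 kN·m
Superposition: R_A = 1481/216 kN, M_A = 472/27 kN·m, R_B = 1975/216 kN, M_B = -575/27 kN·m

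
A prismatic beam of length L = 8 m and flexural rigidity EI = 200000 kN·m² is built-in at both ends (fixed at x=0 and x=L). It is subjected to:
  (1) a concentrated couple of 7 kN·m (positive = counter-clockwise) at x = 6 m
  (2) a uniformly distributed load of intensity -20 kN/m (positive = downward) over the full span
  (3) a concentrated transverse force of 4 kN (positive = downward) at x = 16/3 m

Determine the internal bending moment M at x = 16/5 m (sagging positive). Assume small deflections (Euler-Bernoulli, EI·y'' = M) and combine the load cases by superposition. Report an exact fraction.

M(16/5) = -97249/2160 kN·m

Load 1 — applied couple M₀=7 kN·m at a=6 m (b=L-a=2):
  M_1 = R_Ax - M_A  [x≤a] with R_A=63/64, M_A=35/16 = (63/64)·(16/5) - (35/16) = 77/80 kN·m
Load 2 — uniform load w=-20 kN/m over full span:
  M_2 = wLx/2 - wL²/12 - wx²/2 = (-20)·8·(16/5)/2 - (-20)·8²/12 - (-20)·(16/5)²/2 = -704/15 kN·m
Load 3 — point force P=4 kN at a=16/3 m (b=L-a=8/3):
  M_3 = Pb²(3a+b)x/L³ - Pab²/L²  [x≤a] = 4·(8/3)²·(3·(16/3)+(8/3))·(16/5)/8³ - 4·(16/3)·(8/3)²/8² = 128/135 kN·m
Superposition: M = Σ M_i = -97249/2160 kN·m ≈ -45.022685 kN·m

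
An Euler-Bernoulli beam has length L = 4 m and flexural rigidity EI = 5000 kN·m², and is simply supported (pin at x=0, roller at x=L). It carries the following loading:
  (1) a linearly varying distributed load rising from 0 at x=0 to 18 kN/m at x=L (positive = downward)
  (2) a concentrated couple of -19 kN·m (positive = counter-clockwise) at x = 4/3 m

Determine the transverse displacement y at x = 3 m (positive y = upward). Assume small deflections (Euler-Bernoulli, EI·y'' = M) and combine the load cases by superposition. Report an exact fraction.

Load 1 — triangular load w₀=18 kN/m (0→w₀ over full span):
  y_1 = -w₀x(7L⁴-10L²x²+3x⁴)/(360LEI) = -18·3·(7·4⁴-10·4²·3²+3·3⁴)/(360·4·5000) = -357/80000 m
Load 2 — applied couple M₀=-19 kN·m at a=4/3 m (b=L-a=8/3):
  y_2 = (M₀x³/(6L)-M₀(x-a)²/2+C₁x)/EI  [x>a] with C₁=M₀(3b²-L²)/(6L)=-38/9 = ((-19)·3³/(6·4)-(-19)·(3-(4/3))²/2+(-38/9)·3)/5000 = -551/360000 m
Superposition: y = Σ y_i = -863/144000 m ≈ -0.005993 m

y(3) = -863/144000 m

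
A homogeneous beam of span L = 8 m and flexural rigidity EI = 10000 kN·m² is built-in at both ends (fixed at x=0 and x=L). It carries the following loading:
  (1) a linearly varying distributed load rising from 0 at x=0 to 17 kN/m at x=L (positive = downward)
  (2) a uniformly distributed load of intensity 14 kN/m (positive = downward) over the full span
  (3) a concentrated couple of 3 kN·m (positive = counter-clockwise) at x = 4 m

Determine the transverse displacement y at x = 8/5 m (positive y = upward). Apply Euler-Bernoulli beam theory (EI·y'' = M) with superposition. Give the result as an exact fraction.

y(8/5) = -184421/19531250 m

Load 1 — triangular load w₀=17 kN/m (0→w₀ over full span):
  y_1 = -w₀x²(L-x)²(x+2L)/(120LEI) = -17·(8/5)²·(8-(8/5))²·((8/5)+2·8)/(120·8·10000) = -95744/29296875 m
Load 2 — uniform load w=14 kN/m over full span:
  y_2 = -wx²(L-x)²/(24EI) = -14·(8/5)²·(8-(8/5))²/(24·10000) = -7168/1171875 m
Load 3 — applied couple M₀=3 kN·m at a=4 m (b=L-a=4):
  y_3 = (R_Ax³/6 - M_Ax²/2)/EI  [x≤a] with R_A=9/16, M_A=3/4 = ((9/16)·(8/5)³/6 - (3/4)·(8/5)²/2)/10000 = -9/156250 m
Superposition: y = Σ y_i = -184421/19531250 m ≈ -0.009442 m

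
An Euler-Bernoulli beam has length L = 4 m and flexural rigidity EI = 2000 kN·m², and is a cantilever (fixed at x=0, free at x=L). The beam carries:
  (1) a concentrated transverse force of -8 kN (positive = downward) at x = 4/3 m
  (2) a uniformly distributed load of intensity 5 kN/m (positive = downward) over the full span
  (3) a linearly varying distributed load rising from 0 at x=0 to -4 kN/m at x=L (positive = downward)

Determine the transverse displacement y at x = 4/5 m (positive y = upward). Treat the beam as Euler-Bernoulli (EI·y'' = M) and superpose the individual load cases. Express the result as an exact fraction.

y(4/5) = -6742/5859375 m

Load 1 — point force P=-8 kN at a=4/3 m (b=L-a=8/3):
  y_1 = -Px²(3a-x)/(6EI)  [x≤a] = -(-8)·(4/5)²·(3·(4/3)-(4/5))/(6·2000) = 64/46875 m
Load 2 — uniform load w=5 kN/m over full span:
  y_2 = -wx²(x²-4Lx+6L²)/(24EI) = -5·(4/5)²·((4/5)²-4·4·(4/5)+6·4²)/(24·2000) = -262/46875 m
Load 3 — triangular load w₀=-4 kN/m (0→w₀ over full span):
  y_3 = (w₀Lx³/12-w₀L²x²/6-w₀x⁵/(120L))/EI = ((-4)·4·(4/5)³/12-(-4)·4²·(4/5)²/6-(-4)·(4/5)⁵/(120·4))/2000 = 18008/5859375 m
Superposition: y = Σ y_i = -6742/5859375 m ≈ -0.001151 m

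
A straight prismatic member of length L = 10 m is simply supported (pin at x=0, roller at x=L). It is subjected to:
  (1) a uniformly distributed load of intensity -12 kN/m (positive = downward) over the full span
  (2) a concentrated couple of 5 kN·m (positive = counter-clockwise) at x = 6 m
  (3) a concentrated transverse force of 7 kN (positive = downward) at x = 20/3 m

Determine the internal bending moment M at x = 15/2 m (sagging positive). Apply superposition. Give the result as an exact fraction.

Load 1 — uniform load w=-12 kN/m over full span:
  M_1 = wx(L-x)/2 = (-12)·(15/2)·(10-(15/2))/2 = -225/2 kN·m
Load 2 — applied couple M₀=5 kN·m at a=6 m (b=L-a=4):
  M_2 = M₀x/L - M₀  [x>a] = 5·(15/2)/10 - 5 = -5/4 kN·m
Load 3 — point force P=7 kN at a=20/3 m (b=L-a=10/3):
  M_3 = Pa(L-x)/L  [x>a] = 7·(20/3)·(10-(15/2))/10 = 35/3 kN·m
Superposition: M = Σ M_i = -1225/12 kN·m ≈ -102.083333 kN·m

M(15/2) = -1225/12 kN·m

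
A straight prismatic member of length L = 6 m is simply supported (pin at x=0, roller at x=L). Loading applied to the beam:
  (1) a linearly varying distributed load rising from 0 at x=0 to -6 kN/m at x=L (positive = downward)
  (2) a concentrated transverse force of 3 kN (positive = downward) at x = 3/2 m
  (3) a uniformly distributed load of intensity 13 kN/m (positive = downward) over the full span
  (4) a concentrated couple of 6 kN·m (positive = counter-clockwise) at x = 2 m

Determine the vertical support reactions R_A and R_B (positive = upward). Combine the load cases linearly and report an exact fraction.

Load 1 — triangular load w₀=-6 kN/m (0→w₀ over full span):
  R_A = w₀L/6 = (-6)·6/6 = -6 kN
  R_B = w₀L/3 = (-6)·6/3 = -12 kN
Load 2 — point force P=3 kN at a=3/2 m (b=L-a=9/2):
  R_A = Pb/L = 3·(9/2)/6 = 9/4 kN
  R_B = Pa/L = 3·(3/2)/6 = 3/4 kN
Load 3 — uniform load w=13 kN/m over full span:
  R_A = wL/2 = 13·6/2 = 39 kN
  R_B = wL/2 = 13·6/2 = 39 kN
Load 4 — applied couple M₀=6 kN·m at a=2 m (b=L-a=4):
  R_A = M₀/L = 6/6 = 1 kN
  R_B = -M₀/L = -6/6 = -1 kN
Superposition: R_A = 145/4 kN, R_B = 107/4 kN

R_A = 145/4 kN, R_B = 107/4 kN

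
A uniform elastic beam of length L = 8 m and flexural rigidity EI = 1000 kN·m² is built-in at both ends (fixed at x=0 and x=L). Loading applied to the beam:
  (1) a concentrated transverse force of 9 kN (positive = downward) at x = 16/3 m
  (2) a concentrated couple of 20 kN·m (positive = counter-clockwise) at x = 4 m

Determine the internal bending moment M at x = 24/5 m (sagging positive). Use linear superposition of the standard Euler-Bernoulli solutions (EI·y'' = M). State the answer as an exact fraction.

M(24/5) = -17/15 kN·m

Load 1 — point force P=9 kN at a=16/3 m (b=L-a=8/3):
  M_1 = Pb²(3a+b)x/L³ - Pab²/L²  [x≤a] = 9·(8/3)²·(3·(16/3)+(8/3))·(24/5)/8³ - 9·(16/3)·(8/3)²/8² = 88/15 kN·m
Load 2 — applied couple M₀=20 kN·m at a=4 m (b=L-a=4):
  M_2 = R_Ax - M_A - M₀  [x>a] with R_A=15/4, M_A=5 = (15/4)·(24/5) - 5 - 20 = -7 kN·m
Superposition: M = Σ M_i = -17/15 kN·m ≈ -1.133333 kN·m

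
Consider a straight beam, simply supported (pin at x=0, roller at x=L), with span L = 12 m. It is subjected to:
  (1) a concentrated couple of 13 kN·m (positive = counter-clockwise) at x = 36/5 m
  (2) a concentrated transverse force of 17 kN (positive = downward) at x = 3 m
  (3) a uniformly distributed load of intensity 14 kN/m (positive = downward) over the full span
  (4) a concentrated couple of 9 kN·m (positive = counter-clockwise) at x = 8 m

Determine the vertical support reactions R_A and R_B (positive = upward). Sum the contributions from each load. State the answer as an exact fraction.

Load 1 — applied couple M₀=13 kN·m at a=36/5 m (b=L-a=24/5):
  R_A = M₀/L = 13/12 kN
  R_B = -M₀/L = -13/12 kN
Load 2 — point force P=17 kN at a=3 m (b=L-a=9):
  R_A = Pb/L = 17·9/12 = 51/4 kN
  R_B = Pa/L = 17·3/12 = 17/4 kN
Load 3 — uniform load w=14 kN/m over full span:
  R_A = wL/2 = 14·12/2 = 84 kN
  R_B = wL/2 = 14·12/2 = 84 kN
Load 4 — applied couple M₀=9 kN·m at a=8 m (b=L-a=4):
  R_A = M₀/L = 9/12 = 3/4 kN
  R_B = -M₀/L = -9/12 = -3/4 kN
Superposition: R_A = 1183/12 kN, R_B = 1037/12 kN

R_A = 1183/12 kN, R_B = 1037/12 kN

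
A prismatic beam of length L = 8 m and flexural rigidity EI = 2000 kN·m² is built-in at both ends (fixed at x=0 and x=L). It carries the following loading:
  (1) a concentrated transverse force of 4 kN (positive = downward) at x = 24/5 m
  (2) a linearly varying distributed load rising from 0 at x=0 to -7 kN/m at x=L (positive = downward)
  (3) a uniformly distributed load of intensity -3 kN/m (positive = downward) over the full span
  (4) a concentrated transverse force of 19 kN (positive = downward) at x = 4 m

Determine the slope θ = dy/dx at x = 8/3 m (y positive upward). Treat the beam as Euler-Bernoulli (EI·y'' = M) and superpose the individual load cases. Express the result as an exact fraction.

Load 1 — point force P=4 kN at a=24/5 m (b=L-a=16/5):
  θ_1 = -Pb²x(2aL-(3a+b)x)/(2L³EI)  [x≤a] = -4·(16/5)²·(8/3)·(2·(24/5)·8-(3·(24/5)+(16/5))·(8/3))/(2·8³·2000) = -224/140625 rad
Load 2 — triangular load w₀=-7 kN/m (0→w₀ over full span):
  θ_2 = -w₀(2x(L-x)(L-2x)(x+2L)+x²(L-x)²)/(120LEI) = -(-7)·(2·(8/3)·(8-(8/3))·(8-2·(8/3))·((8/3)+2·8)+(8/3)²·(8-(8/3))²)/(120·8·2000) = 896/151875 rad
Load 3 — uniform load w=-3 kN/m over full span:
  θ_3 = -wx(L-x)(L-2x)/(12EI) = -(-3)·(8/3)·(8-(8/3))·(8-2·(8/3))/(12·2000) = 16/3375 rad
Load 4 — point force P=19 kN at a=4 m (b=L-a=4):
  θ_4 = -Pb²x(2aL-(3a+b)x)/(2L³EI)  [x≤a] = -19·4²·(8/3)·(2·4·8-(3·4+4)·(8/3))/(2·8³·2000) = -19/2250 rad
Superposition: θ = Σ θ_i = 4579/7593750 rad ≈ 0.000603 rad

θ(8/3) = 4579/7593750 rad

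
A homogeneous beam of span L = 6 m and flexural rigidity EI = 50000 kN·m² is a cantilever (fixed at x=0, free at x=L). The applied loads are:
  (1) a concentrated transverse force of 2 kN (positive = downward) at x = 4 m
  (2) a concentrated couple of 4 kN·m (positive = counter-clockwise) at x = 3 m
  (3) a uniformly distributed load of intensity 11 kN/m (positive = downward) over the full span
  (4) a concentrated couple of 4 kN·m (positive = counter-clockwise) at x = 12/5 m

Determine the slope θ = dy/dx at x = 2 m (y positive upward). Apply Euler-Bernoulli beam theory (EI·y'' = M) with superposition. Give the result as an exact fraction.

θ(2) = -103/18750 rad

Load 1 — point force P=2 kN at a=4 m (b=L-a=2):
  θ_1 = -Px(2a-x)/(2EI)  [x≤a] = -2·2·(2·4-2)/(2·50000) = -3/12500 rad
Load 2 — applied couple M₀=4 kN·m at a=3 m (b=L-a=3):
  θ_2 = M₀x/EI  [x≤a] = 4·2/50000 = 1/6250 rad
Load 3 — uniform load w=11 kN/m over full span:
  θ_3 = -wx(x²-3Lx+3L²)/(6EI) = -11·2·(2²-3·6·2+3·6²)/(6·50000) = -209/37500 rad
Load 4 — applied couple M₀=4 kN·m at a=12/5 m (b=L-a=18/5):
  θ_4 = M₀x/EI  [x≤a] = 4·2/50000 = 1/6250 rad
Superposition: θ = Σ θ_i = -103/18750 rad ≈ -0.005493 rad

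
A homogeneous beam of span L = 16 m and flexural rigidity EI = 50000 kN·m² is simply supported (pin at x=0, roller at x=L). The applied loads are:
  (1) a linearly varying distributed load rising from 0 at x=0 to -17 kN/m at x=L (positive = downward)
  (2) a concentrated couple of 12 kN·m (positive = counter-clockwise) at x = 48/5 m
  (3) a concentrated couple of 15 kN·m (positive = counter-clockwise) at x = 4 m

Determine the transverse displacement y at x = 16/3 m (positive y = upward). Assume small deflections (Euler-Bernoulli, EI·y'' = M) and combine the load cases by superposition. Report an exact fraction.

Load 1 — triangular load w₀=-17 kN/m (0→w₀ over full span):
  y_1 = -w₀x(7L⁴-10L²x²+3x⁴)/(360LEI) = -(-17)·(16/3)·(7·16⁴-10·16²·(16/3)²+3·(16/3)⁴)/(360·16·50000) = 278528/2278125 m
Load 2 — applied couple M₀=12 kN·m at a=48/5 m (b=L-a=32/5):
  y_2 = (M₀x³/(6L)+C₁x)/EI  [x≤a] with C₁=M₀(3b²-L²)/(6L)=-416/25 = (12·(16/3)³/(6·16)+(-416/25)·(16/3))/50000 = -2944/2109375 m
Load 3 — applied couple M₀=15 kN·m at a=4 m (b=L-a=12):
  y_3 = (M₀x³/(6L)-M₀(x-a)²/2+C₁x)/EI  [x>a] with C₁=M₀(3b²-L²)/(6L)=55/2 = (15·(16/3)³/(6·16)-15·((16/3)-4)²/2+(55/2)·(16/3))/50000 = 53/16875 m
Superposition: y = Σ y_i = 7062587/56953125 m ≈ 0.124007 m

y(16/3) = 7062587/56953125 m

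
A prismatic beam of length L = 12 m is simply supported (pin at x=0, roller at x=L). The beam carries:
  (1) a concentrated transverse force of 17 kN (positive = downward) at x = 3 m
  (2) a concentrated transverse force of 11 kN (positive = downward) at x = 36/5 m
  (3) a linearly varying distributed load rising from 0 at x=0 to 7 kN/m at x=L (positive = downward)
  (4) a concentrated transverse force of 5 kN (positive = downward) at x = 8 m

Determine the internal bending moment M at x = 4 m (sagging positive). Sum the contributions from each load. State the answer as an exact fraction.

M(4) = 4862/45 kN·m

Load 1 — point force P=17 kN at a=3 m (b=L-a=9):
  M_1 = Pa(L-x)/L  [x>a] = 17·3·(12-4)/12 = 34 kN·m
Load 2 — point force P=11 kN at a=36/5 m (b=L-a=24/5):
  M_2 = Pbx/L  [x≤a] = 11·(24/5)·4/12 = 88/5 kN·m
Load 3 — triangular load w₀=7 kN/m (0→w₀ over full span):
  M_3 = w₀Lx/6 - w₀x³/(6L) = 7·12·4/6 - 7·4³/(6·12) = 448/9 kN·m
Load 4 — point force P=5 kN at a=8 m (b=L-a=4):
  M_4 = Pbx/L  [x≤a] = 5·4·4/12 = 20/3 kN·m
Superposition: M = Σ M_i = 4862/45 kN·m ≈ 108.044444 kN·m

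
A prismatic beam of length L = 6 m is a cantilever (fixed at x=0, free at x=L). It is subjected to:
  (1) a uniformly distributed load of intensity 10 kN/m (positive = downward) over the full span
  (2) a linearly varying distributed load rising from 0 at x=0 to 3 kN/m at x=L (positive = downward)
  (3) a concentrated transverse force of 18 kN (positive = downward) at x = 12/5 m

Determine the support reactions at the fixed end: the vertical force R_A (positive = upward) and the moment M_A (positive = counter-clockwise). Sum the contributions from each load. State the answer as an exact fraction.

R_A = 87 kN, M_A = 1296/5 kN·m

Load 1 — uniform load w=10 kN/m over full span:
  R_A = wL = 10·6 = 60 kN
  M_A = wL²/2 = 10·6²/2 = 180 kN·m
Load 2 — triangular load w₀=3 kN/m (0→w₀ over full span):
  R_A = w₀L/2 = 3·6/2 = 9 kN
  M_A = w₀L²/3 = 3·6²/3 = 36 kN·m
Load 3 — point force P=18 kN at a=12/5 m (b=L-a=18/5):
  R_A = P = 18 kN
  M_A = Pa = 18·(12/5) = 216/5 kN·m
Superposition: R_A = 87 kN, M_A = 1296/5 kN·m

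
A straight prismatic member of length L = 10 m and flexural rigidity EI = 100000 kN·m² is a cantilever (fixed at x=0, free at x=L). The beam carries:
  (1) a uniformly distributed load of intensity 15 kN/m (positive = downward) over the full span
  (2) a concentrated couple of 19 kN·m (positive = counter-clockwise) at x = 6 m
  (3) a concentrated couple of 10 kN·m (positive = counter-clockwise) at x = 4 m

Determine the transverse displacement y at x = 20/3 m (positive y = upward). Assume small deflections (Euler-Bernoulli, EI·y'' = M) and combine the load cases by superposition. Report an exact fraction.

y(20/3) = -400511/4050000 m

Load 1 — uniform load w=15 kN/m over full span:
  y_1 = -wx²(x²-4Lx+6L²)/(24EI) = -15·(20/3)²·((20/3)²-4·10·(20/3)+6·10²)/(24·100000) = -17/162 m
Load 2 — applied couple M₀=19 kN·m at a=6 m (b=L-a=4):
  y_2 = M₀a(2x-a)/(2EI)  [x>a] = 19·6·(2·(20/3)-6)/(2·100000) = 209/50000 m
Load 3 — applied couple M₀=10 kN·m at a=4 m (b=L-a=6):
  y_3 = M₀a(2x-a)/(2EI)  [x>a] = 10·4·(2·(20/3)-4)/(2·100000) = 7/3750 m
Superposition: y = Σ y_i = -400511/4050000 m ≈ -0.098892 m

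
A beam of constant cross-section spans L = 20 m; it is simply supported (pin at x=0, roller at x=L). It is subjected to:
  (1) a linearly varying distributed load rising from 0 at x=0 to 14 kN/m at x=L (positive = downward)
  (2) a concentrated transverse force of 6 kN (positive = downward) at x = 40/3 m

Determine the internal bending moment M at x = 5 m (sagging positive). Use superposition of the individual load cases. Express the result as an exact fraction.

Load 1 — triangular load w₀=14 kN/m (0→w₀ over full span):
  M_1 = w₀Lx/6 - w₀x³/(6L) = 14·20·5/6 - 14·5³/(6·20) = 875/4 kN·m
Load 2 — point force P=6 kN at a=40/3 m (b=L-a=20/3):
  M_2 = Pbx/L  [x≤a] = 6·(20/3)·5/20 = 10 kN·m
Superposition: M = Σ M_i = 915/4 kN·m ≈ 228.750000 kN·m

M(5) = 915/4 kN·m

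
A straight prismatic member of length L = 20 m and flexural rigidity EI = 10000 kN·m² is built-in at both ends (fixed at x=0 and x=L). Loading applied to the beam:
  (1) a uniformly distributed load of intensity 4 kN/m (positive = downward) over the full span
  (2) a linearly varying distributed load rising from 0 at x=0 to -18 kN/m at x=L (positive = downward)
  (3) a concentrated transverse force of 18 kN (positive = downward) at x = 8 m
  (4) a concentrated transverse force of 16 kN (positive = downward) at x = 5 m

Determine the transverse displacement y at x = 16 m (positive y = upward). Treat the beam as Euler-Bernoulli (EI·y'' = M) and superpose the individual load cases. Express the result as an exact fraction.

Load 1 — uniform load w=4 kN/m over full span:
  y_1 = -wx²(L-x)²/(24EI) = -4·16²·(20-16)²/(24·10000) = -128/1875 m
Load 2 — triangular load w₀=-18 kN/m (0→w₀ over full span):
  y_2 = -w₀x²(L-x)²(x+2L)/(120LEI) = -(-18)·16²·(20-16)²·(16+2·20)/(120·20·10000) = 2688/15625 m
Load 3 — point force P=18 kN at a=8 m (b=L-a=12):
  y_3 = -Pa²(L-x)²(3bL-(3b+a)(L-x))/(6L³EI)  [x>a] = -18·8²·(20-16)²·(3·12·20-(3·12+8)·(20-16))/(6·20³·10000) = -1632/78125 m
Load 4 — point force P=16 kN at a=5 m (b=L-a=15):
  y_4 = -Pa²(L-x)²(3bL-(3b+a)(L-x))/(6L³EI)  [x>a] = -16·5²·(20-16)²·(3·15·20-(3·15+5)·(20-16))/(6·20³·10000) = -7/750 m
Superposition: y = Σ y_i = 11491/156250 m ≈ 0.073542 m

y(16) = 11491/156250 m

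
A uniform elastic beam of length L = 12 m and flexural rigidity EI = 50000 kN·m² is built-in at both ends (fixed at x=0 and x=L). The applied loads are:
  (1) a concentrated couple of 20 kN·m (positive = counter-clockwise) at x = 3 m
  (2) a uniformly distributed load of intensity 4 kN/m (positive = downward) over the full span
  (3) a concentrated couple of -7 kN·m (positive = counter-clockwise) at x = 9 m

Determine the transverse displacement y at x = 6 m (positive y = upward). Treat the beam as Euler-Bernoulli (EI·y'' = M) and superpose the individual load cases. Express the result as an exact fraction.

y(6) = -621/200000 m

Load 1 — applied couple M₀=20 kN·m at a=3 m (b=L-a=9):
  y_1 = (R_Ax³/6 - M_Ax²/2 - M₀(x-a)²/2)/EI  [x>a] with R_A=15/8, M_A=-15/4 = ((15/8)·6³/6 - (-15/4)·6²/2 - 20·(6-3)²/2)/50000 = 9/10000 m
Load 2 — uniform load w=4 kN/m over full span:
  y_2 = -wx²(L-x)²/(24EI) = -4·6²·(12-6)²/(24·50000) = -27/6250 m
Load 3 — applied couple M₀=-7 kN·m at a=9 m (b=L-a=3):
  y_3 = (R_Ax³/6 - M_Ax²/2)/EI  [x≤a] with R_A=-21/32, M_A=-35/16 = ((-21/32)·6³/6 - (-35/16)·6²/2)/50000 = 63/200000 m
Superposition: y = Σ y_i = -621/200000 m ≈ -0.003105 m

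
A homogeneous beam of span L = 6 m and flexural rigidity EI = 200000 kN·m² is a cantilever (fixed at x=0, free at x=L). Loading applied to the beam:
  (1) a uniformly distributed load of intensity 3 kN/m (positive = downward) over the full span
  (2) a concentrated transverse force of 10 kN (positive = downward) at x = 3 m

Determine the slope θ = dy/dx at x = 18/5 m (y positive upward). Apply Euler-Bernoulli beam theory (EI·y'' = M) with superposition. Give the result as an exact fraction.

Load 1 — uniform load w=3 kN/m over full span:
  θ_1 = -wx(x²-3Lx+3L²)/(6EI) = -3·(18/5)·((18/5)²-3·6·(18/5)+3·6²)/(6·200000) = -3159/6250000 rad
Load 2 — point force P=10 kN at a=3 m (b=L-a=3):
  θ_2 = -Pa²/(2EI)  [x>a] = -10·3²/(2·200000) = -9/40000 rad
Superposition: θ = Σ θ_i = -18261/25000000 rad ≈ -0.000730 rad

θ(18/5) = -18261/25000000 rad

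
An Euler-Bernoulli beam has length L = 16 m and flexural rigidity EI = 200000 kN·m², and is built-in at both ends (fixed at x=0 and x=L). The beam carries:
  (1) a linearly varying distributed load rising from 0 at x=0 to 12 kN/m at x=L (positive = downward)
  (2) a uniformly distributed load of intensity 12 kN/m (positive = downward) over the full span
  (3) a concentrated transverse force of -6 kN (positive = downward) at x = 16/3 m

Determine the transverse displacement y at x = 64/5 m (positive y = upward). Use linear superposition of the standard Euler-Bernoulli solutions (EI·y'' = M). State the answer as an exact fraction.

y(64/5) = -8442176/1318359375 m

Load 1 — triangular load w₀=12 kN/m (0→w₀ over full span):
  y_1 = -w₀x²(L-x)²(x+2L)/(120LEI) = -12·(64/5)²·(16-(64/5))²·((64/5)+2·16)/(120·16·200000) = -114688/48828125 m
Load 2 — uniform load w=12 kN/m over full span:
  y_2 = -wx²(L-x)²/(24EI) = -12·(64/5)²·(16-(64/5))²/(24·200000) = -8192/1953125 m
Load 3 — point force P=-6 kN at a=16/3 m (b=L-a=32/3):
  y_3 = -Pa²(L-x)²(3bL-(3b+a)(L-x))/(6L³EI)  [x>a] = -(-6)·(16/3)²·(16-(64/5))²·(3·(32/3)·16-(3·(32/3)+(16/3))·(16-(64/5)))/(6·16³·200000) = 1472/10546875 m
Superposition: y = Σ y_i = -8442176/1318359375 m ≈ -0.006404 m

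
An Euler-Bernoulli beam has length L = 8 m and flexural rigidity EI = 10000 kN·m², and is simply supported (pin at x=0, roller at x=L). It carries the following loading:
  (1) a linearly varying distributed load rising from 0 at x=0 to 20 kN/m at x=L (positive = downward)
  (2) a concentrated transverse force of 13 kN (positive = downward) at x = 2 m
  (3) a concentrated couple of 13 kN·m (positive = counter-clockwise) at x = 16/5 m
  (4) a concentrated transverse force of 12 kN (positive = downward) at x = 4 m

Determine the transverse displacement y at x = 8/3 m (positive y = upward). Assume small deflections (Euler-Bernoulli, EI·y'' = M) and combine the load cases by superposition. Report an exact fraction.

Load 1 — triangular load w₀=20 kN/m (0→w₀ over full span):
  y_1 = -w₀x(7L⁴-10L²x²+3x⁴)/(360LEI) = -20·(8/3)·(7·8⁴-10·8²·(8/3)²+3·(8/3)⁴)/(360·8·10000) = -4096/91125 m
Load 2 — point force P=13 kN at a=2 m (b=L-a=6):
  y_2 = -Pa(L-x)(2Lx-a²-x²)/(6LEI)  [x>a] = -13·2·(8-(8/3))·(2·8·(8/3)-2²-(8/3)²)/(6·8·10000) = -923/101250 m
Load 3 — applied couple M₀=13 kN·m at a=16/5 m (b=L-a=24/5):
  y_3 = (M₀x³/(6L)+C₁x)/EI  [x≤a] with C₁=M₀(3b²-L²)/(6L)=104/75 = (13·(8/3)³/(6·8)+(104/75)·(8/3))/10000 = 1118/1265625 m
Load 4 — point force P=12 kN at a=4 m (b=L-a=4):
  y_4 = -Pbx(L²-b²-x²)/(6LEI)  [x≤a] = -12·4·(8/3)·(8²-4²-(8/3)²)/(6·8·10000) = -184/16875 m
Superposition: y = Σ y_i = -1459951/22781250 m ≈ -0.064086 m

y(8/3) = -1459951/22781250 m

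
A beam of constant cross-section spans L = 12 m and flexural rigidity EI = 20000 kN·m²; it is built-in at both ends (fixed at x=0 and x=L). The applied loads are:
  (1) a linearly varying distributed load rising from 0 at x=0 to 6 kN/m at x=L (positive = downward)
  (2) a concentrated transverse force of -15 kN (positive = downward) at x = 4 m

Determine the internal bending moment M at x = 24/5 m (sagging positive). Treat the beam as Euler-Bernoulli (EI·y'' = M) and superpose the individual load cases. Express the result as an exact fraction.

M(24/5) = -316/375 kN·m

Load 1 — triangular load w₀=6 kN/m (0→w₀ over full span):
  M_1 = 3w₀Lx/20 - w₀L²/30 - w₀x³/(6L) = 3·6·12·(24/5)/20 - 6·12²/30 - 6·(24/5)³/(6·12) = 1728/125 kN·m
Load 2 — point force P=-15 kN at a=4 m (b=L-a=8):
  M_2 = Pa²(a+3b)(L-x)/L³ - Pa²b/L²  [x>a] = (-15)·4²·(4+3·8)·(12-(24/5))/12³ - (-15)·4²·8/12² = -44/3 kN·m
Superposition: M = Σ M_i = -316/375 kN·m ≈ -0.842667 kN·m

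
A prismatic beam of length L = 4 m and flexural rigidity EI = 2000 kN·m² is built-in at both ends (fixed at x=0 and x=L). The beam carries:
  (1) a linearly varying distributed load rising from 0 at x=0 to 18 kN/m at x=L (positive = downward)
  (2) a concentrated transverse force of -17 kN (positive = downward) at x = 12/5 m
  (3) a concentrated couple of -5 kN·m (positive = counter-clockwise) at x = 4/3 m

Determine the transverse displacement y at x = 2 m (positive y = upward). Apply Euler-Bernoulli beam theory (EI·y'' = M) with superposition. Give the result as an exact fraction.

Load 1 — triangular load w₀=18 kN/m (0→w₀ over full span):
  y_1 = -w₀x²(L-x)²(x+2L)/(120LEI) = -18·2²·(4-2)²·(2+2·4)/(120·4·2000) = -3/1000 m
Load 2 — point force P=-17 kN at a=12/5 m (b=L-a=8/5):
  y_2 = -Pb²x²(3aL-(3a+b)x)/(6L³EI)  [x≤a] = -(-17)·(8/5)²·2²·(3·(12/5)·4-(3·(12/5)+(8/5))·2)/(6·4³·2000) = 119/46875 m
Load 3 — applied couple M₀=-5 kN·m at a=4/3 m (b=L-a=8/3):
  y_3 = (R_Ax³/6 - M_Ax²/2 - M₀(x-a)²/2)/EI  [x>a] with R_A=-5/3, M_A=0 = ((-5/3)·2³/6 - 0·2²/2 - (-5)·(2-(4/3))²/2)/2000 = -1/1800 m
Superposition: y = Σ y_i = -143/140625 m ≈ -0.001017 m

y(2) = -143/140625 m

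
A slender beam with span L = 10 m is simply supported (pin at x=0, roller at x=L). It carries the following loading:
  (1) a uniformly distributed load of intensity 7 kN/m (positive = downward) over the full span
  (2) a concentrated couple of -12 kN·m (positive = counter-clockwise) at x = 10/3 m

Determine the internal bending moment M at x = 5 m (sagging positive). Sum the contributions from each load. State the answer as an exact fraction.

Load 1 — uniform load w=7 kN/m over full span:
  M_1 = wx(L-x)/2 = 7·5·(10-5)/2 = 175/2 kN·m
Load 2 — applied couple M₀=-12 kN·m at a=10/3 m (b=L-a=20/3):
  M_2 = M₀x/L - M₀  [x>a] = (-12)·5/10 - (-12) = 6 kN·m
Superposition: M = Σ M_i = 187/2 kN·m ≈ 93.500000 kN·m

M(5) = 187/2 kN·m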